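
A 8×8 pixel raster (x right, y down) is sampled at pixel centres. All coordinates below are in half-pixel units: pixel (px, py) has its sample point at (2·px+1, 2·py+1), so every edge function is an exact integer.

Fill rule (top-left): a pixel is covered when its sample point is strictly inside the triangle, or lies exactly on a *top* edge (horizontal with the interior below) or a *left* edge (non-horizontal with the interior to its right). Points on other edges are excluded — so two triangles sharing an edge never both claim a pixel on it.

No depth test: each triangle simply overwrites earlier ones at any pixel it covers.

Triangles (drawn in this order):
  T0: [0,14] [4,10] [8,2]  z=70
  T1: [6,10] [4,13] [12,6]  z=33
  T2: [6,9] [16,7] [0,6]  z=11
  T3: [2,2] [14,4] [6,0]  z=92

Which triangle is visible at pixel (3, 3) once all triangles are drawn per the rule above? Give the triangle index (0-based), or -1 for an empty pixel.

T0:
  2·area = 16  (B↔C swapped to make it positive)
  edge (0, 14)→(8, 2): d=(8,-12) top-left  bias=+0
  edge (8, 2)→(4, 10): d=(-4,8) right/bottom  bias=-1
  edge (4, 10)→(0, 14): d=(-4,4) right/bottom  bias=-1
    (6,0)@(13, 1): e=[52,-36,0] → ·  [on edge]
    (5,1)@(11, 3): e=[44,-28,0] → ·  [on edge]
    (4,2)@(9, 5): e=[36,-20,0] → ·  [on edge]
    (2,3)@(5, 7): e=[4,4,8] → █
    (3,3)@(7, 7): e=[28,-12,0] → ·  [on edge]
    (2,4)@(5, 9): e=[20,-4,0] → ·  [on edge]
    (1,5)@(3, 11): e=[12,4,0] → ·  [on edge]
    (0,6)@(1, 13): e=[4,12,0] → ·  [on edge]
  covered (1 px):
    · · · · · · · ·
    · · · · · · · ·
    · · · · · · · ·
    · · █ · · · · ·
    · · · · · · · ·
    · · · · · · · ·
    · · · · · · · ·
    · · · · · · · ·
T1:
  2·area = 10  (B↔C swapped to make it positive)
  edge (6, 10)→(12, 6): d=(6,-4) top-left  bias=+0
  edge (12, 6)→(4, 13): d=(-8,7) right/bottom  bias=-1
  edge (4, 13)→(6, 10): d=(2,-3) top-left  bias=+0
  covered (0 px):
    · · · · · · · ·
    · · · · · · · ·
    · · · · · · · ·
    · · · · · · · ·
    · · · · · · · ·
    · · · · · · · ·
    · · · · · · · ·
    · · · · · · · ·
T2:
  2·area = 42  (B↔C swapped to make it positive)
  edge (6, 9)→(0, 6): d=(-6,-3) top-left  bias=+0
  edge (0, 6)→(16, 7): d=(16,1) right/bottom  bias=-1
  edge (16, 7)→(6, 9): d=(-10,2) right/bottom  bias=-1
    (1,3)@(3, 7): e=[3,13,26] → █
    (2,3)@(5, 7): e=[9,11,22] → █
    (3,3)@(7, 7): e=[15,9,18] → █
    (4,3)@(9, 7): e=[21,7,14] → █
    (5,3)@(11, 7): e=[27,5,10] → █
    (6,3)@(13, 7): e=[33,3,6] → █
    (7,3)@(15, 7): e=[39,1,2] → █
    (1,4)@(3, 9): e=[-9,45,6] → ·
    (2,4)@(5, 9): e=[-3,43,2] → ·
    (3,4)@(7, 9): e=[3,41,-2] → ·
    (4,4)@(9, 9): e=[9,39,-6] → ·
    (5,4)@(11, 9): e=[15,37,-10] → ·
  covered (7 px):
    · · · · · · · ·
    · · · · · · · ·
    · · · · · · · ·
    · █ █ █ █ █ █ █
    · · · · · · · ·
    · · · · · · · ·
    · · · · · · · ·
    · · · · · · · ·
T3:
  2·area = 32  (B↔C swapped to make it positive)
  edge (2, 2)→(6, 0): d=(4,-2) top-left  bias=+0
  edge (6, 0)→(14, 4): d=(8,4) right/bottom  bias=-1
  edge (14, 4)→(2, 2): d=(-12,-2) top-left  bias=+0
    (2,0)@(5, 1): e=[2,12,18] → █
    (3,0)@(7, 1): e=[6,4,22] → █
    (4,0)@(9, 1): e=[10,-4,26] → ·
    (2,1)@(5, 3): e=[10,28,-6] → ·
    (3,1)@(7, 3): e=[14,20,-2] → ·
    (4,1)@(9, 3): e=[18,12,2] → █
    (5,1)@(11, 3): e=[22,4,6] → █
    (6,1)@(13, 3): e=[26,-4,10] → ·
    (4,2)@(9, 5): e=[26,28,-22] → ·
    (5,2)@(11, 5): e=[30,20,-18] → ·
  covered (4 px):
    · · █ █ · · · ·
    · · · · █ █ · ·
    · · · · · · · ·
    · · · · · · · ·
    · · · · · · · ·
    · · · · · · · ·
    · · · · · · · ·
    · · · · · · · ·

Z-buffer (winner per pixel, '.' = empty):
  . . 3 3 . . . .
  . . . . 3 3 . .
  . . . . . . . .
  . 2 2 2 2 2 2 2
  . . . . . . . .
  . . . . . . . .
  . . . . . . . .
  . . . . . . . .

Answer: 2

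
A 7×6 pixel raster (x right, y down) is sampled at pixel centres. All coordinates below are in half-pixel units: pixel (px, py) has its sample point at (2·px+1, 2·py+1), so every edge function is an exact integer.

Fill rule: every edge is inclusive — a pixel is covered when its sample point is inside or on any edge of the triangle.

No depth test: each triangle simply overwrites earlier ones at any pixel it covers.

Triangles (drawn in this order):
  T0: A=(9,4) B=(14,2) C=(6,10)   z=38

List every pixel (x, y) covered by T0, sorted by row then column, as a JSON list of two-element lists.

T0:
  2·area = 24
  edge (9, 4)→(14, 2): d=(5,-2) inclusive
  edge (14, 2)→(6, 10): d=(-8,8) inclusive
  edge (6, 10)→(9, 4): d=(3,-6) inclusive
    (6,1)@(13, 3): e=[3,0,21] → █  [on edge]
    (4,2)@(9, 5): e=[5,16,3] → █
    (5,2)@(11, 5): e=[9,0,15] → █  [on edge]
    (6,2)@(13, 5): e=[13,-16,27] → ·
    (4,3)@(9, 7): e=[15,0,9] → █  [on edge]
    (5,3)@(11, 7): e=[19,-16,21] → ·
    (3,4)@(7, 9): e=[21,0,3] → █  [on edge]
    (4,4)@(9, 9): e=[25,-16,15] → ·
    (2,5)@(5, 11): e=[27,0,-3] → ·  [on edge]
    (3,5)@(7, 11): e=[31,-16,9] → ·
  covered (5 px):
    · · · · · · ·
    · · · · · · █
    · · · · █ █ ·
    · · · · █ · ·
    · · · █ · · ·
    · · · · · · ·

Final: [[6,1],[4,2],[5,2],[4,3],[3,4]]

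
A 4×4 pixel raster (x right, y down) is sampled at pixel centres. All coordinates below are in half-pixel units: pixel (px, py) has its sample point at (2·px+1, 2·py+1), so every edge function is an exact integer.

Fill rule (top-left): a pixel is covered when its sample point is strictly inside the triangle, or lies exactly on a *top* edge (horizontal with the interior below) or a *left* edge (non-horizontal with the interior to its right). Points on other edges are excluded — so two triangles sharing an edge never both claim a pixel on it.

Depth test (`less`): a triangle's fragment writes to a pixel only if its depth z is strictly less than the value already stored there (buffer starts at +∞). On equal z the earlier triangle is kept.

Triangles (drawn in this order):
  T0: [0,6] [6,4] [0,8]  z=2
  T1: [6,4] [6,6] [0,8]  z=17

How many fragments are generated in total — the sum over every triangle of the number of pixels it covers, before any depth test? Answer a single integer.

T0:
  2·area = 12
  edge (0, 6)→(6, 4): d=(6,-2) top-left  bias=+0
  edge (6, 4)→(0, 8): d=(-6,4) right/bottom  bias=-1
  edge (0, 8)→(0, 6): d=(0,-2) top-left  bias=+0
    (1,2)@(3, 5): e=[0,6,6] → X  [on edge]
    (2,2)@(5, 5): e=[4,-2,10] → .
    (0,3)@(1, 7): e=[8,2,2] → X
    (1,3)@(3, 7): e=[12,-6,6] → .
  covered (2 px):
    . . . .
    . . . .
    . X . .
    X . . .
T1:
  2·area = 12
  edge (6, 4)→(6, 6): d=(0,2) right/bottom  bias=-1
  edge (6, 6)→(0, 8): d=(-6,2) right/bottom  bias=-1
  edge (0, 8)→(6, 4): d=(6,-4) top-left  bias=+0
    (2,2)@(5, 5): e=[2,8,2] → X
    (3,2)@(7, 5): e=[-2,4,10] → .
    (1,3)@(3, 7): e=[6,0,6] → .  [on edge]
    (2,3)@(5, 7): e=[2,-4,14] → .
  covered (1 px):
    . . . .
    . . . .
    . . X .
    . . . .

Final: 3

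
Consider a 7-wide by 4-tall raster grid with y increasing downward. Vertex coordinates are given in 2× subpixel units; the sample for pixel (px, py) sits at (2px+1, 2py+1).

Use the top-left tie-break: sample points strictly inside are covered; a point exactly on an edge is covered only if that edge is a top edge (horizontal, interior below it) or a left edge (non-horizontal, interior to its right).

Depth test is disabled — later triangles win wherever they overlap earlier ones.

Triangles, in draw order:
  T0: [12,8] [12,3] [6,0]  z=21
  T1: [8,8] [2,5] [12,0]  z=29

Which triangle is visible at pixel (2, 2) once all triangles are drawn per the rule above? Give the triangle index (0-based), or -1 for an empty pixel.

T0:
  2·area = 30  (B↔C swapped to make it positive)
  edge (12, 8)→(6, 0): d=(-6,-8) top-left  bias=+0
  edge (6, 0)→(12, 3): d=(6,3) right/bottom  bias=-1
  edge (12, 3)→(12, 8): d=(0,5) right/bottom  bias=-1
    (3,0)@(7, 1): e=[2,3,25] → █
    (4,0)@(9, 1): e=[18,-3,15] → ·
    (3,1)@(7, 3): e=[-10,15,25] → ·
    (4,1)@(9, 3): e=[6,9,15] → █
    (5,1)@(11, 3): e=[22,3,5] → █
    (6,1)@(13, 3): e=[38,-3,-5] → ·
    (4,2)@(9, 5): e=[-6,21,15] → ·
    (5,2)@(11, 5): e=[10,15,5] → █
    (6,2)@(13, 5): e=[26,9,-5] → ·
    (5,3)@(11, 7): e=[-2,27,5] → ·
  covered (4 px):
    · · · █ · · ·
    · · · · █ █ ·
    · · · · · █ ·
    · · · · · · ·
T1:
  2·area = 60
  edge (8, 8)→(2, 5): d=(-6,-3) top-left  bias=+0
  edge (2, 5)→(12, 0): d=(10,-5) top-left  bias=+0
  edge (12, 0)→(8, 8): d=(-4,8) right/bottom  bias=-1
    (5,0)@(11, 1): e=[51,5,4] → █
    (6,0)@(13, 1): e=[57,15,-12] → ·
    (3,1)@(7, 3): e=[27,5,28] → █
    (4,1)@(9, 3): e=[33,15,12] → █
    (5,1)@(11, 3): e=[39,25,-4] → ·
    (1,2)@(3, 5): e=[3,5,52] → █
    (2,2)@(5, 5): e=[9,15,36] → █
    (5,2)@(11, 5): e=[27,45,-12] → ·
    (1,3)@(3, 7): e=[-9,25,44] → ·
    (2,3)@(5, 7): e=[-3,35,28] → ·
    (3,3)@(7, 7): e=[3,45,12] → █
    (4,3)@(9, 7): e=[9,55,-4] → ·
  covered (8 px):
    · · · · · █ ·
    · · · █ █ · ·
    · █ █ █ █ · ·
    · · · █ · · ·

Z-buffer (winner per pixel, '.' = empty):
  . . . 0 . 1 .
  . . . 1 1 0 .
  . 1 1 1 1 0 .
  . . . 1 . . .

Result: 1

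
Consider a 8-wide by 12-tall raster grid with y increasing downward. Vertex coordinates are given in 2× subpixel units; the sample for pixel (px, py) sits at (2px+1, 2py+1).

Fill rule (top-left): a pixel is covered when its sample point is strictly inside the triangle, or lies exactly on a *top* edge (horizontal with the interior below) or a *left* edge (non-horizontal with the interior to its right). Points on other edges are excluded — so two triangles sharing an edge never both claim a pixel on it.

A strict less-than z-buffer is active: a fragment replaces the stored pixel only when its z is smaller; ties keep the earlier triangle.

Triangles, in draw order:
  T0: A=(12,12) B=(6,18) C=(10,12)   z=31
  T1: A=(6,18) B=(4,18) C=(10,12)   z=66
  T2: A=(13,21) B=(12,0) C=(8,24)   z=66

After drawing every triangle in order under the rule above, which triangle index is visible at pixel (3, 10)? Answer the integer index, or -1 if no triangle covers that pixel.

T0:
  2·area = 12
  edge (12, 12)→(6, 18): d=(-6,6) right/bottom  bias=-1
  edge (6, 18)→(10, 12): d=(4,-6) top-left  bias=+0
  edge (10, 12)→(12, 12): d=(2,0) top-left  bias=+0
    (7,4)@(15, 9): e=[0,18,-6] → .  [on edge]
    (6,5)@(13, 11): e=[0,14,-2] → .  [on edge]
    (5,6)@(11, 13): e=[0,10,2] → .  [on edge]
    (4,7)@(9, 15): e=[0,6,6] → .  [on edge]
    (3,8)@(7, 17): e=[0,2,10] → .  [on edge]
    (2,9)@(5, 19): e=[0,-2,14] → .  [on edge]
    (1,10)@(3, 21): e=[0,-6,18] → .  [on edge]
    (0,11)@(1, 23): e=[0,-10,22] → .  [on edge]
  covered (0 px):
    . . . . . . . .
    . . . . . . . .
    . . . . . . . .
    . . . . . . . .
    . . . . . . . .
    . . . . . . . .
    . . . . . . . .
    . . . . . . . .
    . . . . . . . .
    . . . . . . . .
    . . . . . . . .
    . . . . . . . .
T1:
  2·area = 12
  edge (6, 18)→(4, 18): d=(-2,0) right/bottom  bias=-1
  edge (4, 18)→(10, 12): d=(6,-6) top-left  bias=+0
  edge (10, 12)→(6, 18): d=(-4,6) right/bottom  bias=-1
    (7,3)@(15, 7): e=[22,0,-10] → .  [on edge]
    (6,4)@(13, 9): e=[18,0,-6] → .  [on edge]
    (5,5)@(11, 11): e=[14,0,-2] → .  [on edge]
    (4,6)@(9, 13): e=[10,0,2] → X  [on edge]
    (5,6)@(11, 13): e=[10,12,-10] → .
    (3,7)@(7, 15): e=[6,0,6] → X  [on edge]
    (4,7)@(9, 15): e=[6,12,-6] → .
    (2,8)@(5, 17): e=[2,0,10] → X  [on edge]
    (3,8)@(7, 17): e=[2,12,-2] → .
    (1,9)@(3, 19): e=[-2,0,14] → .  [on edge]
    (2,9)@(5, 19): e=[-2,12,2] → .
    (0,10)@(1, 21): e=[-6,0,18] → .  [on edge]
  covered (3 px):
    . . . . . . . .
    . . . . . . . .
    . . . . . . . .
    . . . . . . . .
    . . . . . . . .
    . . . . . . . .
    . . . . X . . .
    . . . X . . . .
    . . X . . . . .
    . . . . . . . .
    . . . . . . . .
    . . . . . . . .
T2:
  2·area = 108  (B↔C swapped to make it positive)
  edge (13, 21)→(8, 24): d=(-5,3) right/bottom  bias=-1
  edge (8, 24)→(12, 0): d=(4,-24) top-left  bias=+0
  edge (12, 0)→(13, 21): d=(1,21) right/bottom  bias=-1
    (5,3)@(11, 7): e=[76,4,28] → X
    (6,3)@(13, 7): e=[70,52,-14] → .
    (5,4)@(11, 9): e=[66,12,30] → X
    (6,4)@(13, 9): e=[60,60,-12] → .
    (5,5)@(11, 11): e=[56,20,32] → X
    (6,5)@(13, 11): e=[50,68,-10] → .
    (5,6)@(11, 13): e=[46,28,34] → X
    (6,6)@(13, 13): e=[40,76,-8] → .
    (5,7)@(11, 15): e=[36,36,36] → X
    (6,7)@(13, 15): e=[30,84,-6] → .
    (5,8)@(11, 17): e=[26,44,38] → X
    (6,8)@(13, 17): e=[20,92,-4] → .
    (6,10)@(13, 21): e=[0,108,0] → .  [on edge]
  covered (11 px):
    . . . . . . . .
    . . . . . . . .
    . . . . . . . .
    . . . . . X . .
    . . . . . X . .
    . . . . . X . .
    . . . . . X . .
    . . . . . X . .
    . . . . . X . .
    . . . . X X . .
    . . . . X X . .
    . . . . X . . .

Z-buffer (winner per pixel, '.' = empty):
  . . . . . . . .
  . . . . . . . .
  . . . . . . . .
  . . . . . 2 . .
  . . . . . 2 . .
  . . . . . 2 . .
  . . . . 1 2 . .
  . . . 1 . 2 . .
  . . 1 . . 2 . .
  . . . . 2 2 . .
  . . . . 2 2 . .
  . . . . 2 . . .

Answer: -1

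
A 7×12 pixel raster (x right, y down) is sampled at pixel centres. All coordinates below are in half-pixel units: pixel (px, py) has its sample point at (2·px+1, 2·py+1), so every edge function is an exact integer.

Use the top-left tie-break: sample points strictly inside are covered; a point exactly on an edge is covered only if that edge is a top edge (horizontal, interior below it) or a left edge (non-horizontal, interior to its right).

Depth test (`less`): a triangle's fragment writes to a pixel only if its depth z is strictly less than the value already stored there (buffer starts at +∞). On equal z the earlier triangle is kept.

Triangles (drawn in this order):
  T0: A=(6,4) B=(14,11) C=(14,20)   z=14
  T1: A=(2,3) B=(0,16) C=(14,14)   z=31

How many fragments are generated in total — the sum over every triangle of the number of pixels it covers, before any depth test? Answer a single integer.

T0:
  2·area = 72
  edge (6, 4)→(14, 11): d=(8,7) right/bottom  bias=-1
  edge (14, 11)→(14, 20): d=(0,9) right/bottom  bias=-1
  edge (14, 20)→(6, 4): d=(-8,-16) top-left  bias=+0
    (3,2)@(7, 5): e=[1,63,8] → #
    (4,2)@(9, 5): e=[-13,45,40] → ·
    (3,3)@(7, 7): e=[17,63,-8] → ·
    (4,3)@(9, 7): e=[3,45,24] → #
    (5,3)@(11, 7): e=[-11,27,56] → ·
    (4,4)@(9, 9): e=[19,45,8] → #
    (5,4)@(11, 9): e=[5,27,40] → #
    (6,4)@(13, 9): e=[-9,9,72] → ·
    (4,5)@(9, 11): e=[35,45,-8] → ·
    (5,5)@(11, 11): e=[21,27,24] → #
    (6,5)@(13, 11): e=[7,9,56] → #
    (5,6)@(11, 13): e=[37,27,8] → #
  covered (10 px):
    · · · · · · ·
    · · · · · · ·
    · · · # · · ·
    · · · · # · ·
    · · · · # # ·
    · · · · · # #
    · · · · · # #
    · · · · · · #
    · · · · · · #
    · · · · · · ·
    · · · · · · ·
    · · · · · · ·
T1:
  2·area = 178  (B↔C swapped to make it positive)
  edge (2, 3)→(14, 14): d=(12,11) right/bottom  bias=-1
  edge (14, 14)→(0, 16): d=(-14,2) right/bottom  bias=-1
  edge (0, 16)→(2, 3): d=(2,-13) top-left  bias=+0
    (1,2)@(3, 5): e=[13,148,17] → #
    (2,2)@(5, 5): e=[-9,144,43] → ·
    (1,3)@(3, 7): e=[37,120,21] → #
    (2,3)@(5, 7): e=[15,116,47] → #
    (3,3)@(7, 7): e=[-7,112,73] → ·
    (1,4)@(3, 9): e=[61,92,25] → #
    (3,4)@(7, 9): e=[17,84,77] → #
    (4,4)@(9, 9): e=[-5,80,103] → ·
    (0,5)@(1, 11): e=[107,68,3] → #
    (4,5)@(9, 11): e=[19,52,107] → #
    (5,5)@(11, 11): e=[-3,48,133] → ·
    (0,6)@(1, 13): e=[131,40,7] → #
    (3,7)@(7, 15): e=[89,0,89] → ·  [on edge]
  covered (20 px):
    · · · · · · ·
    · · · · · · ·
    · # · · · · ·
    · # # · · · ·
    · # # # · · ·
    # # # # # · ·
    # # # # # # ·
    # # # · · · ·
    · · · · · · ·
    · · · · · · ·
    · · · · · · ·
    · · · · · · ·

Answer: 30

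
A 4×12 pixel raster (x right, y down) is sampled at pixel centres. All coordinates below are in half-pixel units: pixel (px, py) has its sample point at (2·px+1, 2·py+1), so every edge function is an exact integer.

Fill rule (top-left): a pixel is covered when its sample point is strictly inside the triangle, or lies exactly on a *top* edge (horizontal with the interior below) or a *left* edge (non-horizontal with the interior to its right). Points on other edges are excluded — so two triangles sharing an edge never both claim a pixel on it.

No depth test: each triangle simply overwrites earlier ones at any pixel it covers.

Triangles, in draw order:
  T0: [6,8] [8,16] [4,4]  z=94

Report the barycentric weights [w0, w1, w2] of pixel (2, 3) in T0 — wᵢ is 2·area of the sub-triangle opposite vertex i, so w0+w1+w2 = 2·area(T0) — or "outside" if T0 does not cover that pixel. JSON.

T0:
  2·area = 8
  edge (6, 8)→(8, 16): d=(2,8) right/bottom  bias=-1
  edge (8, 16)→(4, 4): d=(-4,-12) top-left  bias=+0
  edge (4, 4)→(6, 8): d=(2,4) right/bottom  bias=-1
    (1,0)@(3, 1): e=[10,0,-2] → ·  [on edge]
    (2,3)@(5, 7): e=[6,0,2] → #  [on edge]
    (3,3)@(7, 7): e=[-10,24,-6] → ·
    (2,4)@(5, 9): e=[10,-8,6] → ·
    (3,6)@(7, 13): e=[2,0,6] → #  [on edge]
    (3,7)@(7, 15): e=[6,-8,10] → ·
  covered (2 px):
    · · · ·
    · · · ·
    · · · ·
    · · # ·
    · · · ·
    · · · ·
    · · · #
    · · · ·
    · · · ·
    · · · ·
    · · · ·
    · · · ·

Final: [0,2,6]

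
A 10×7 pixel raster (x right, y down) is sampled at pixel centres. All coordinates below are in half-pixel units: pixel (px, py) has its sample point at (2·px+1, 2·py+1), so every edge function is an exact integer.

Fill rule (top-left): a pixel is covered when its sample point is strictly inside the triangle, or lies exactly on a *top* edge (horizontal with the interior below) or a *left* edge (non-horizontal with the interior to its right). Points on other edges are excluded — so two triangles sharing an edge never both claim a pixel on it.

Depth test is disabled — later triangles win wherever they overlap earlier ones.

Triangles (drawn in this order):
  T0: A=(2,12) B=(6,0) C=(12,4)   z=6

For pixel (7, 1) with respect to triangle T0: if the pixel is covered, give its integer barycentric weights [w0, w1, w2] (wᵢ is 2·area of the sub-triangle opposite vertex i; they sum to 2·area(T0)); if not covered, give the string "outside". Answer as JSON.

T0:
  2·area = 88
  edge (2, 12)→(6, 0): d=(4,-12) top-left  bias=+0
  edge (6, 0)→(12, 4): d=(6,4) right/bottom  bias=-1
  edge (12, 4)→(2, 12): d=(-10,8) right/bottom  bias=-1
    (3,0)@(7, 1): e=[16,2,70] → █
    (4,0)@(9, 1): e=[40,-6,54] → ·
    (2,1)@(5, 3): e=[0,22,66] → █  [on edge]
    (4,1)@(9, 3): e=[48,6,34] → █
    (5,1)@(11, 3): e=[72,-2,18] → ·
    (2,2)@(5, 5): e=[8,34,46] → █
    (5,2)@(11, 5): e=[80,10,-2] → ·
    (2,3)@(5, 7): e=[16,46,26] → █
    (4,3)@(9, 7): e=[64,30,-6] → ·
    (1,4)@(3, 9): e=[0,66,22] → █  [on edge]
    (3,4)@(7, 9): e=[48,50,-10] → ·
    (1,5)@(3, 11): e=[8,78,2] → █
  covered (12 px):
    · · · █ · · · · · ·
    · · █ █ █ · · · · ·
    · · █ █ █ · · · · ·
    · · █ █ · · · · · ·
    · █ █ · · · · · · ·
    · █ · · · · · · · ·
    · · · · · · · · · ·

Result: "outside"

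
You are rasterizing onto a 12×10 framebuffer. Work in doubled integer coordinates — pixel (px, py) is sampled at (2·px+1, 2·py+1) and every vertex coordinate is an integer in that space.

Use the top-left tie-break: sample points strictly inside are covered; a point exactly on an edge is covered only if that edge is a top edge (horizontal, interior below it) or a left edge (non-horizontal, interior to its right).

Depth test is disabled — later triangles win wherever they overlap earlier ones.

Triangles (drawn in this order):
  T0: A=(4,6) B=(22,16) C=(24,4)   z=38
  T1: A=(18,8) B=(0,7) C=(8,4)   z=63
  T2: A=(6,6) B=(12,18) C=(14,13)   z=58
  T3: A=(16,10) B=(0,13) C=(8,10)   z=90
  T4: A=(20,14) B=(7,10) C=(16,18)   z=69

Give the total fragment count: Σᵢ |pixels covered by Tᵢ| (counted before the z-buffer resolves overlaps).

T0:
  2·area = 236  (B↔C swapped to make it positive)
  edge (4, 6)→(24, 4): d=(20,-2) top-left  bias=+0
  edge (24, 4)→(22, 16): d=(-2,12) right/bottom  bias=-1
  edge (22, 16)→(4, 6): d=(-18,-10) top-left  bias=+0
    (7,2)@(15, 5): e=[2,106,128] → X
    (8,2)@(17, 5): e=[6,82,148] → X
    (9,2)@(19, 5): e=[10,58,168] → X
    (10,2)@(21, 5): e=[14,34,188] → X
    (11,2)@(23, 5): e=[18,10,208] → X
    (3,3)@(7, 7): e=[26,198,12] → X
    (4,3)@(9, 7): e=[30,174,32] → X
    (5,3)@(11, 7): e=[34,150,52] → X
    (6,3)@(13, 7): e=[38,126,72] → X
    (3,4)@(7, 9): e=[66,194,-24] → .
    (4,4)@(9, 9): e=[70,170,-4] → .
    (5,4)@(11, 9): e=[74,146,16] → X
    (6,5)@(13, 11): e=[118,118,0] → X  [on edge]
  covered (30 px):
    . . . . . . . . . . . .
    . . . . . . . . . . . .
    . . . . . . . X X X X X
    . . . X X X X X X X X X
    . . . . . X X X X X X X
    . . . . . . X X X X X .
    . . . . . . . . X X X .
    . . . . . . . . . . X .
    . . . . . . . . . . . .
    . . . . . . . . . . . .
T1:
  2·area = 62
  edge (18, 8)→(0, 7): d=(-18,-1) top-left  bias=+0
  edge (0, 7)→(8, 4): d=(8,-3) top-left  bias=+0
  edge (8, 4)→(18, 8): d=(10,4) right/bottom  bias=-1
    (3,2)@(7, 5): e=[43,5,14] → X
    (4,2)@(9, 5): e=[45,11,6] → X
    (5,2)@(11, 5): e=[47,17,-2] → .
    (0,3)@(1, 7): e=[1,3,58] → X
    (1,3)@(3, 7): e=[3,9,50] → X
    (2,3)@(5, 7): e=[5,15,42] → X
    (5,3)@(11, 7): e=[11,33,18] → X
    (6,3)@(13, 7): e=[13,39,10] → X
    (7,3)@(15, 7): e=[15,45,2] → X
    (8,3)@(17, 7): e=[17,51,-6] → .
    (0,4)@(1, 9): e=[-35,19,78] → .
    (1,4)@(3, 9): e=[-33,25,70] → .
  covered (10 px):
    . . . . . . . . . . . .
    . . . . . . . . . . . .
    . . . X X . . . . . . .
    X X X X X X X X . . . .
    . . . . . . . . . . . .
    . . . . . . . . . . . .
    . . . . . . . . . . . .
    . . . . . . . . . . . .
    . . . . . . . . . . . .
    . . . . . . . . . . . .
T2:
  2·area = 54  (B↔C swapped to make it positive)
  edge (6, 6)→(14, 13): d=(8,7) right/bottom  bias=-1
  edge (14, 13)→(12, 18): d=(-2,5) right/bottom  bias=-1
  edge (12, 18)→(6, 6): d=(-6,-12) top-left  bias=+0
    (3,3)@(7, 7): e=[1,47,6] → X
    (4,3)@(9, 7): e=[-13,37,30] → .
    (3,4)@(7, 9): e=[17,43,-6] → .
    (4,4)@(9, 9): e=[3,33,18] → X
    (5,4)@(11, 9): e=[-11,23,42] → .
    (4,5)@(9, 11): e=[19,29,6] → X
    (5,5)@(11, 11): e=[5,19,30] → X
    (6,5)@(13, 11): e=[-9,9,54] → .
    (4,6)@(9, 13): e=[35,25,-6] → .
    (5,6)@(11, 13): e=[21,15,18] → X
    (6,6)@(13, 13): e=[7,5,42] → X
    (7,6)@(15, 13): e=[-7,-5,66] → .
  covered (8 px):
    . . . . . . . . . . . .
    . . . . . . . . . . . .
    . . . . . . . . . . . .
    . . . X . . . . . . . .
    . . . . X . . . . . . .
    . . . . X X . . . . . .
    . . . . . X X . . . . .
    . . . . . X X . . . . .
    . . . . . . . . . . . .
    . . . . . . . . . . . .
T3:
  2·area = 24
  edge (16, 10)→(0, 13): d=(-16,3) right/bottom  bias=-1
  edge (0, 13)→(8, 10): d=(8,-3) top-left  bias=+0
  edge (8, 10)→(16, 10): d=(8,0) top-left  bias=+0
    (3,5)@(7, 11): e=[11,5,8] → X
    (4,5)@(9, 11): e=[5,11,8] → X
    (5,5)@(11, 11): e=[-1,17,8] → .
    (3,6)@(7, 13): e=[-21,21,24] → .
    (4,6)@(9, 13): e=[-27,27,24] → .
  covered (2 px):
    . . . . . . . . . . . .
    . . . . . . . . . . . .
    . . . . . . . . . . . .
    . . . . . . . . . . . .
    . . . . . . . . . . . .
    . . . X X . . . . . . .
    . . . . . . . . . . . .
    . . . . . . . . . . . .
    . . . . . . . . . . . .
    . . . . . . . . . . . .
T4:
  2·area = 68  (B↔C swapped to make it positive)
  edge (20, 14)→(16, 18): d=(-4,4) right/bottom  bias=-1
  edge (16, 18)→(7, 10): d=(-9,-8) top-left  bias=+0
  edge (7, 10)→(20, 14): d=(13,4) right/bottom  bias=-1
    (4,5)@(9, 11): e=[56,7,5] → X
    (5,5)@(11, 11): e=[48,23,-3] → .
    (11,5)@(23, 11): e=[0,119,-51] → .  [on edge]
    (4,6)@(9, 13): e=[48,-11,31] → .
    (5,6)@(11, 13): e=[40,5,23] → X
    (6,6)@(13, 13): e=[32,21,15] → X
    (7,6)@(15, 13): e=[24,37,7] → X
    (8,6)@(17, 13): e=[16,53,-1] → .
    (10,6)@(21, 13): e=[0,85,-17] → .  [on edge]
    (5,7)@(11, 15): e=[32,-13,49] → .
    (6,7)@(13, 15): e=[24,3,41] → X
    (8,7)@(17, 15): e=[8,35,25] → X
    (9,7)@(19, 15): e=[0,51,17] → .  [on edge]
    (8,8)@(17, 17): e=[0,17,51] → .  [on edge]
    (7,9)@(15, 19): e=[0,-17,85] → .  [on edge]
  covered (8 px):
    . . . . . . . . . . . .
    . . . . . . . . . . . .
    . . . . . . . . . . . .
    . . . . . . . . . . . .
    . . . . . . . . . . . .
    . . . . X . . . . . . .
    . . . . . X X X . . . .
    . . . . . . X X X . . .
    . . . . . . . X . . . .
    . . . . . . . . . . . .

Result: 58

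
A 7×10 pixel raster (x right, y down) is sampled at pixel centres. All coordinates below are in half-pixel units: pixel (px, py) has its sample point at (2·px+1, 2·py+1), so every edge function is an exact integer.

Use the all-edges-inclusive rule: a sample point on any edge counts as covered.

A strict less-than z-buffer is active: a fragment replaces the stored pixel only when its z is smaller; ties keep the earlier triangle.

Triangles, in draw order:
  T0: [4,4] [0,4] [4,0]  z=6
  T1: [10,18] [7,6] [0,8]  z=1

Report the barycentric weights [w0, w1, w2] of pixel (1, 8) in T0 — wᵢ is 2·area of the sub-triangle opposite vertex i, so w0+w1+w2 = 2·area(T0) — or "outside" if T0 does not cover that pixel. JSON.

T0:
  2·area = 16
  edge (4, 4)→(0, 4): d=(-4,0) inclusive
  edge (0, 4)→(4, 0): d=(4,-4) inclusive
  edge (4, 0)→(4, 4): d=(0,4) inclusive
    (1,0)@(3, 1): e=[12,0,4] → X  [on edge]
    (2,0)@(5, 1): e=[12,8,-4] → .
    (0,1)@(1, 3): e=[4,0,12] → X  [on edge]
    (2,1)@(5, 3): e=[4,16,-4] → .
    (0,2)@(1, 5): e=[-4,8,12] → .
    (1,2)@(3, 5): e=[-4,16,4] → .
  covered (3 px):
    . X . . . . .
    X X . . . . .
    . . . . . . .
    . . . . . . .
    . . . . . . .
    . . . . . . .
    . . . . . . .
    . . . . . . .
    . . . . . . .
    . . . . . . .
T1:
  2·area = 90  (B↔C swapped to make it positive)
  edge (10, 18)→(0, 8): d=(-10,-10) inclusive
  edge (0, 8)→(7, 6): d=(7,-2) inclusive
  edge (7, 6)→(10, 18): d=(3,12) inclusive
    (2,3)@(5, 7): e=[60,3,27] → X
    (3,3)@(7, 7): e=[80,7,3] → X
    (4,3)@(9, 7): e=[100,11,-21] → .
    (0,4)@(1, 9): e=[0,9,81] → X  [on edge]
    (1,4)@(3, 9): e=[20,13,57] → X
    (4,4)@(9, 9): e=[80,25,-15] → .
    (0,5)@(1, 11): e=[-20,23,87] → .
    (1,5)@(3, 11): e=[0,27,63] → X  [on edge]
    (4,5)@(9, 11): e=[60,39,-9] → .
    (1,6)@(3, 13): e=[-20,41,69] → .
    (2,6)@(5, 13): e=[0,45,45] → X  [on edge]
    (4,6)@(9, 13): e=[40,53,-3] → .
    (3,7)@(7, 15): e=[0,63,27] → X  [on edge]
    (4,8)@(9, 17): e=[0,81,9] → X  [on edge]
    (5,9)@(11, 19): e=[0,99,-9] → .  [on edge]
  covered (14 px):
    . . . . . . .
    . . . . . . .
    . . . . . . .
    . . X X . . .
    X X X X . . .
    . X X X . . .
    . . X X . . .
    . . . X X . .
    . . . . X . .
    . . . . . . .

Answer: "outside"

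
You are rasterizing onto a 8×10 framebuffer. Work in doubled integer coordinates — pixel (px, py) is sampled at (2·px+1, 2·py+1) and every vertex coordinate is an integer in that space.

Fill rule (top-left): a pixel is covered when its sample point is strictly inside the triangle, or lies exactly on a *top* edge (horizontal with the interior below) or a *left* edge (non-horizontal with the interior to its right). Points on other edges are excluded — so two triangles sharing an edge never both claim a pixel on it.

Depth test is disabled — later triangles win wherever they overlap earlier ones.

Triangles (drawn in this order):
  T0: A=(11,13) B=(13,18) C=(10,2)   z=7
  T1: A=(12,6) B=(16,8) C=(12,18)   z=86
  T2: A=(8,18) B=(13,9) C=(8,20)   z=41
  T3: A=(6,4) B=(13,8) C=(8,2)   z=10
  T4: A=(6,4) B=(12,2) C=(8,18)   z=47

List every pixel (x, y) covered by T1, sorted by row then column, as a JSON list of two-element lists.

T0:
  2·area = 17  (B↔C swapped to make it positive)
  edge (11, 13)→(10, 2): d=(-1,-11) top-left  bias=+0
  edge (10, 2)→(13, 18): d=(3,16) right/bottom  bias=-1
  edge (13, 18)→(11, 13): d=(-2,-5) top-left  bias=+0
    (3,1)@(7, 3): e=[-34,51,0] → ·  [on edge]
    (5,4)@(11, 9): e=[4,5,8] → █
    (6,4)@(13, 9): e=[26,-27,18] → ·
    (5,5)@(11, 11): e=[2,11,4] → █
    (6,5)@(13, 11): e=[24,-21,14] → ·
    (5,6)@(11, 13): e=[0,17,0] → █  [on edge]
    (6,6)@(13, 13): e=[22,-15,10] → ·
    (5,7)@(11, 15): e=[-2,23,-4] → ·
  covered (3 px):
    · · · · · · · ·
    · · · · · · · ·
    · · · · · · · ·
    · · · · · · · ·
    · · · · · █ · ·
    · · · · · █ · ·
    · · · · · █ · ·
    · · · · · · · ·
    · · · · · · · ·
    · · · · · · · ·
T1:
  2·area = 48
  edge (12, 6)→(16, 8): d=(4,2) right/bottom  bias=-1
  edge (16, 8)→(12, 18): d=(-4,10) right/bottom  bias=-1
  edge (12, 18)→(12, 6): d=(0,-12) top-left  bias=+0
    (6,3)@(13, 7): e=[2,34,12] → █
    (7,3)@(15, 7): e=[-2,14,36] → ·
    (6,4)@(13, 9): e=[10,26,12] → █
    (7,4)@(15, 9): e=[6,6,36] → █
    (6,5)@(13, 11): e=[18,18,12] → █
    (7,5)@(15, 11): e=[14,-2,36] → ·
    (6,6)@(13, 13): e=[26,10,12] → █
    (7,6)@(15, 13): e=[22,-10,36] → ·
    (6,7)@(13, 15): e=[34,2,12] → █
    (7,7)@(15, 15): e=[30,-18,36] → ·
    (6,8)@(13, 17): e=[42,-6,12] → ·
  covered (6 px):
    · · · · · · · ·
    · · · · · · · ·
    · · · · · · · ·
    · · · · · · █ ·
    · · · · · · █ █
    · · · · · · █ ·
    · · · · · · █ ·
    · · · · · · █ ·
    · · · · · · · ·
    · · · · · · · ·
T2:
  2·area = 10
  edge (8, 18)→(13, 9): d=(5,-9) top-left  bias=+0
  edge (13, 9)→(8, 20): d=(-5,11) right/bottom  bias=-1
  edge (8, 20)→(8, 18): d=(0,-2) top-left  bias=+0
    (6,4)@(13, 9): e=[0,0,10] → ·  [on edge]
    (5,6)@(11, 13): e=[2,2,6] → █
    (6,6)@(13, 13): e=[20,-20,10] → ·
    (5,7)@(11, 15): e=[12,-8,6] → ·
    (4,8)@(9, 17): e=[4,4,2] → █
    (5,8)@(11, 17): e=[22,-18,6] → ·
    (4,9)@(9, 19): e=[14,-6,2] → ·
  covered (2 px):
    · · · · · · · ·
    · · · · · · · ·
    · · · · · · · ·
    · · · · · · · ·
    · · · · · · · ·
    · · · · · · · ·
    · · · · · █ · ·
    · · · · · · · ·
    · · · · █ · · ·
    · · · · · · · ·
T3:
  2·area = 22  (B↔C swapped to make it positive)
  edge (6, 4)→(8, 2): d=(2,-2) top-left  bias=+0
  edge (8, 2)→(13, 8): d=(5,6) right/bottom  bias=-1
  edge (13, 8)→(6, 4): d=(-7,-4) top-left  bias=+0
    (4,0)@(9, 1): e=[0,-11,33] → ·  [on edge]
    (3,1)@(7, 3): e=[0,11,11] → █  [on edge]
    (4,1)@(9, 3): e=[4,-1,19] → ·
    (2,2)@(5, 5): e=[0,33,-11] → ·  [on edge]
    (3,2)@(7, 5): e=[4,21,-3] → ·
    (4,2)@(9, 5): e=[8,9,5] → █
    (5,2)@(11, 5): e=[12,-3,13] → ·
    (1,3)@(3, 7): e=[0,55,-33] → ·  [on edge]
    (4,3)@(9, 7): e=[12,19,-9] → ·
    (0,4)@(1, 9): e=[0,77,-55] → ·  [on edge]
  covered (2 px):
    · · · · · · · ·
    · · · █ · · · ·
    · · · · █ · · ·
    · · · · · · · ·
    · · · · · · · ·
    · · · · · · · ·
    · · · · · · · ·
    · · · · · · · ·
    · · · · · · · ·
    · · · · · · · ·
T4:
  2·area = 88
  edge (6, 4)→(12, 2): d=(6,-2) top-left  bias=+0
  edge (12, 2)→(8, 18): d=(-4,16) right/bottom  bias=-1
  edge (8, 18)→(6, 4): d=(-2,-14) top-left  bias=+0
    (7,0)@(15, 1): e=[0,-44,132] → ·  [on edge]
    (4,1)@(9, 3): e=[0,44,44] → █  [on edge]
    (5,1)@(11, 3): e=[4,12,72] → █
    (6,1)@(13, 3): e=[8,-20,100] → ·
    (1,2)@(3, 5): e=[0,132,-44] → ·  [on edge]
    (3,2)@(7, 5): e=[8,68,12] → █
    (6,2)@(13, 5): e=[20,-28,96] → ·
    (3,3)@(7, 7): e=[20,60,8] → █
    (5,3)@(11, 7): e=[28,-4,64] → ·
    (3,4)@(7, 9): e=[32,52,4] → █
    (5,4)@(11, 9): e=[40,-12,60] → ·
    (3,5)@(7, 11): e=[44,44,0] → █  [on edge]
  covered (12 px):
    · · · · · · · ·
    · · · · █ █ · ·
    · · · █ █ █ · ·
    · · · █ █ · · ·
    · · · █ █ · · ·
    · · · █ █ · · ·
    · · · · █ · · ·
    · · · · · · · ·
    · · · · · · · ·
    · · · · · · · ·

Result: [[6,3],[6,4],[7,4],[6,5],[6,6],[6,7]]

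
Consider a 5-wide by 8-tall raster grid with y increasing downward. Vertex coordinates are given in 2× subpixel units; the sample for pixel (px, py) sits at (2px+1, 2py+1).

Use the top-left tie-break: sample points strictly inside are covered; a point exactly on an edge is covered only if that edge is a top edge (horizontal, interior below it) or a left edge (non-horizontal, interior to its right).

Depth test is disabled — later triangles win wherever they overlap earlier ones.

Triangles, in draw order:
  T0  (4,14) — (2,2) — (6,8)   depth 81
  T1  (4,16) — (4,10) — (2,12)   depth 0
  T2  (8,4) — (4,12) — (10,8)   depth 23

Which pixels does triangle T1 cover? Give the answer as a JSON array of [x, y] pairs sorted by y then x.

T0:
  2·area = 36
  edge (4, 14)→(2, 2): d=(-2,-12) top-left  bias=+0
  edge (2, 2)→(6, 8): d=(4,6) right/bottom  bias=-1
  edge (6, 8)→(4, 14): d=(-2,6) right/bottom  bias=-1
    (1,2)@(3, 5): e=[6,6,24] → X
    (2,2)@(5, 5): e=[30,-6,12] → .
    (3,2)@(7, 5): e=[54,-18,0] → .  [on edge]
    (1,3)@(3, 7): e=[2,14,20] → X
    (2,3)@(5, 7): e=[26,2,8] → X
    (3,3)@(7, 7): e=[50,-10,-4] → .
    (1,4)@(3, 9): e=[-2,22,16] → .
    (2,4)@(5, 9): e=[22,10,4] → X
    (3,4)@(7, 9): e=[46,-2,-8] → .
    (2,5)@(5, 11): e=[18,18,0] → .  [on edge]
  covered (4 px):
    . . . . .
    . . . . .
    . X . . .
    . X X . .
    . . X . .
    . . . . .
    . . . . .
    . . . . .
T1:
  2·area = 12  (B↔C swapped to make it positive)
  edge (4, 16)→(2, 12): d=(-2,-4) top-left  bias=+0
  edge (2, 12)→(4, 10): d=(2,-2) top-left  bias=+0
  edge (4, 10)→(4, 16): d=(0,6) right/bottom  bias=-1
    (4,2)@(9, 5): e=[42,0,-30] → .  [on edge]
    (3,3)@(7, 7): e=[30,0,-18] → .  [on edge]
    (2,4)@(5, 9): e=[18,0,-6] → .  [on edge]
    (1,5)@(3, 11): e=[6,0,6] → X  [on edge]
    (2,5)@(5, 11): e=[14,4,-6] → .
    (0,6)@(1, 13): e=[-6,0,18] → .  [on edge]
    (1,6)@(3, 13): e=[2,4,6] → X
    (2,6)@(5, 13): e=[10,8,-6] → .
    (1,7)@(3, 15): e=[-2,8,6] → .
  covered (2 px):
    . . . . .
    . . . . .
    . . . . .
    . . . . .
    . . . . .
    . X . . .
    . X . . .
    . . . . .
T2:
  2·area = 32  (B↔C swapped to make it positive)
  edge (8, 4)→(10, 8): d=(2,4) right/bottom  bias=-1
  edge (10, 8)→(4, 12): d=(-6,4) right/bottom  bias=-1
  edge (4, 12)→(8, 4): d=(4,-8) top-left  bias=+0
    (3,3)@(7, 7): e=[10,18,4] → X
    (4,3)@(9, 7): e=[2,10,20] → X
    (3,4)@(7, 9): e=[14,6,12] → X
    (4,4)@(9, 9): e=[6,-2,28] → .
    (2,5)@(5, 11): e=[26,2,4] → X
    (3,5)@(7, 11): e=[18,-6,20] → .
    (2,6)@(5, 13): e=[30,-10,12] → .
  covered (4 px):
    . . . . .
    . . . . .
    . . . . .
    . . . X X
    . . . X .
    . . X . .
    . . . . .
    . . . . .

Final: [[1,5],[1,6]]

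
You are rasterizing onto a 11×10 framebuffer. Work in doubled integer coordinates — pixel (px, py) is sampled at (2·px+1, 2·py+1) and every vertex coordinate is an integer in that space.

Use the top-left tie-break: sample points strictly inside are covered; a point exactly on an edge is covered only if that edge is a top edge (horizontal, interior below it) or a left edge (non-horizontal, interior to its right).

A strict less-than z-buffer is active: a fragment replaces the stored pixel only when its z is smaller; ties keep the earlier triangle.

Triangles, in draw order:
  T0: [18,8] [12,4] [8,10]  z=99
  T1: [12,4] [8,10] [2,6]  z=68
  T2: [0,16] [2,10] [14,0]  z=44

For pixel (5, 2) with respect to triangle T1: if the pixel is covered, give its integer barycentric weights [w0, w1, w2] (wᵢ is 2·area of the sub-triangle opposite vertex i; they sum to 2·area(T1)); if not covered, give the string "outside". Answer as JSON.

T0:
  2·area = 52  (B↔C swapped to make it positive)
  edge (18, 8)→(8, 10): d=(-10,2) right/bottom  bias=-1
  edge (8, 10)→(12, 4): d=(4,-6) top-left  bias=+0
  edge (12, 4)→(18, 8): d=(6,4) right/bottom  bias=-1
    (6,2)@(13, 5): e=[40,10,2] → X
    (7,2)@(15, 5): e=[36,22,-6] → .
    (5,3)@(11, 7): e=[24,6,22] → X
    (7,3)@(15, 7): e=[16,30,6] → X
    (8,3)@(17, 7): e=[12,42,-2] → .
    (4,4)@(9, 9): e=[8,2,42] → X
    (6,4)@(13, 9): e=[0,26,26] → .  [on edge]
    (7,4)@(15, 9): e=[-4,38,18] → .
    (1,5)@(3, 11): e=[0,-26,78] → .  [on edge]
    (4,5)@(9, 11): e=[-12,10,54] → .
    (5,5)@(11, 11): e=[-16,22,46] → .
  covered (6 px):
    . . . . . . . . . . .
    . . . . . . . . . . .
    . . . . . . X . . . .
    . . . . . X X X . . .
    . . . . X X . . . . .
    . . . . . . . . . . .
    . . . . . . . . . . .
    . . . . . . . . . . .
    . . . . . . . . . . .
    . . . . . . . . . . .
T1:
  2·area = 52
  edge (12, 4)→(8, 10): d=(-4,6) right/bottom  bias=-1
  edge (8, 10)→(2, 6): d=(-6,-4) top-left  bias=+0
  edge (2, 6)→(12, 4): d=(10,-2) top-left  bias=+0
    (8,1)@(17, 3): e=[-26,78,0] → .  [on edge]
    (3,2)@(7, 5): e=[26,26,0] → X  [on edge]
    (4,2)@(9, 5): e=[14,34,4] → X
    (5,2)@(11, 5): e=[2,42,8] → X
    (6,2)@(13, 5): e=[-10,50,12] → .
    (2,3)@(5, 7): e=[30,6,16] → X
    (5,3)@(11, 7): e=[-6,30,28] → .
    (2,4)@(5, 9): e=[22,-6,36] → .
    (3,4)@(7, 9): e=[10,2,40] → X
    (4,4)@(9, 9): e=[-2,10,44] → .
    (3,5)@(7, 11): e=[2,-10,60] → .
  covered (7 px):
    . . . . . . . . . . .
    . . . . . . . . . . .
    . . . X X X . . . . .
    . . X X X . . . . . .
    . . . X . . . . . . .
    . . . . . . . . . . .
    . . . . . . . . . . .
    . . . . . . . . . . .
    . . . . . . . . . . .
    . . . . . . . . . . .
T2:
  2·area = 52
  edge (0, 16)→(2, 10): d=(2,-6) top-left  bias=+0
  edge (2, 10)→(14, 0): d=(12,-10) top-left  bias=+0
  edge (14, 0)→(0, 16): d=(-14,16) right/bottom  bias=-1
    (2,0)@(5, 1): e=[0,-78,130] → .  [on edge]
    (6,0)@(13, 1): e=[48,2,2] → X
    (7,0)@(15, 1): e=[60,22,-30] → .
    (5,1)@(11, 3): e=[40,6,6] → X
    (6,1)@(13, 3): e=[52,26,-26] → .
    (4,2)@(9, 5): e=[32,10,10] → X
    (5,2)@(11, 5): e=[44,30,-22] → .
    (1,3)@(3, 7): e=[0,-26,78] → .  [on edge]
    (3,3)@(7, 7): e=[24,14,14] → X
    (4,3)@(9, 7): e=[36,34,-18] → .
    (2,4)@(5, 9): e=[16,18,18] → X
    (3,4)@(7, 9): e=[28,38,-14] → .
    (0,6)@(1, 13): e=[0,26,26] → X  [on edge]
  covered (7 px):
    . . . . . . X . . . .
    . . . . . X . . . . .
    . . . . X . . . . . .
    . . . X . . . . . . .
    . . X . . . . . . . .
    . X . . . . . . . . .
    X . . . . . . . . . .
    . . . . . . . . . . .
    . . . . . . . . . . .
    . . . . . . . . . . .

Answer: [42,8,2]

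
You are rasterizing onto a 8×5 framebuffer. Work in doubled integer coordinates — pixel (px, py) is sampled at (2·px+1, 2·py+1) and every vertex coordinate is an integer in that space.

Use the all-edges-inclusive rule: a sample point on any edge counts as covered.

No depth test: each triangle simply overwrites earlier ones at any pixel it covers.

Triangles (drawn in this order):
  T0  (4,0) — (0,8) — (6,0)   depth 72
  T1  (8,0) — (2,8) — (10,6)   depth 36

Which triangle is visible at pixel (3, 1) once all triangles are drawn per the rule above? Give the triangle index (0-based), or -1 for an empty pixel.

T0:
  2·area = 16  (B↔C swapped to make it positive)
  edge (4, 0)→(6, 0): d=(2,0) inclusive
  edge (6, 0)→(0, 8): d=(-6,8) inclusive
  edge (0, 8)→(4, 0): d=(4,-8) inclusive
    (2,0)@(5, 1): e=[2,2,12] → █
    (3,0)@(7, 1): e=[2,-14,28] → ·
    (1,1)@(3, 3): e=[6,6,4] → █
    (2,1)@(5, 3): e=[6,-10,20] → ·
    (1,2)@(3, 5): e=[10,-6,12] → ·
  covered (2 px):
    · · █ · · · · ·
    · █ · · · · · ·
    · · · · · · · ·
    · · · · · · · ·
    · · · · · · · ·
T1:
  2·area = 52  (B↔C swapped to make it positive)
  edge (8, 0)→(10, 6): d=(2,6) inclusive
  edge (10, 6)→(2, 8): d=(-8,2) inclusive
  edge (2, 8)→(8, 0): d=(6,-8) inclusive
    (3,1)@(7, 3): e=[12,30,10] → █
    (4,1)@(9, 3): e=[0,26,26] → █  [on edge]
    (5,1)@(11, 3): e=[-12,22,42] → ·
    (2,2)@(5, 5): e=[28,18,6] → █
    (5,2)@(11, 5): e=[-8,6,54] → ·
    (1,3)@(3, 7): e=[44,6,2] → █
    (3,3)@(7, 7): e=[20,-2,34] → ·
    (4,3)@(9, 7): e=[8,-6,50] → ·
    (1,4)@(3, 9): e=[48,-10,14] → ·
    (2,4)@(5, 9): e=[36,-14,30] → ·
    (5,4)@(11, 9): e=[0,-26,78] → ·  [on edge]
  covered (7 px):
    · · · · · · · ·
    · · · █ █ · · ·
    · · █ █ █ · · ·
    · █ █ · · · · ·
    · · · · · · · ·

Z-buffer (winner per pixel, '.' = empty):
  . . 0 . . . . .
  . 0 . 1 1 . . .
  . . 1 1 1 . . .
  . 1 1 . . . . .
  . . . . . . . .

Final: 1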